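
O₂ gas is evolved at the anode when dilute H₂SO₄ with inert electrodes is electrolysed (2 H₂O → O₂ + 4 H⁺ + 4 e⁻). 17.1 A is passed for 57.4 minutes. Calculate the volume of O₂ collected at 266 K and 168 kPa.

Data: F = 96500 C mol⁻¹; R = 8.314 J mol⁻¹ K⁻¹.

Q = I·t = 17.10 A × 3444.0 s = 58890 C.
n(e⁻) = Q/F = 58890 / 96500 = 0.6103 mol.
4 electrons are transferred per O₂ molecule, so n(O₂) = 0.6103 / 4 = 0.1526 mol.
V = nRT/P = (0.1526 × 8.314 × 266) / (168 × 10³ Pa) = 0.00201 m³ = 2.01 L.

2.01 L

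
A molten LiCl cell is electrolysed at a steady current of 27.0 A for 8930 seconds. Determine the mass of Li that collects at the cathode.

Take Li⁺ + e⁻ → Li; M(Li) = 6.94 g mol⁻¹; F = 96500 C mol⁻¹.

Q = I·t = 27.00 A × 8930.0 s = 241100 C.
n(e⁻) = Q/F = 241100 / 96500 = 2.499 mol.
Li⁺ + e⁻ → Li, so n(Li) = n(e⁻)/1 = 2.499 mol.
m = n·M = 2.499 × 6.94 = 17.3 g.

17.3 g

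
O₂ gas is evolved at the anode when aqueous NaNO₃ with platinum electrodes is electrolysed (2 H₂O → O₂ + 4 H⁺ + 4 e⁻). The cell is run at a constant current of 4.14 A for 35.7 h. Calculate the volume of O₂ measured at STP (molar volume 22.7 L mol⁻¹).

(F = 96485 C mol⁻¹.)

Q = I·t = 4.140 A × 128520 s = 532100 C.
n(e⁻) = Q/F = 532100 / 96485 = 5.515 mol.
4 electrons are transferred per O₂ molecule, so n(O₂) = 5.515 / 4 = 1.379 mol.
V = n × V_m = 1.379 × 22.7 = 31.3 L.

31.3 L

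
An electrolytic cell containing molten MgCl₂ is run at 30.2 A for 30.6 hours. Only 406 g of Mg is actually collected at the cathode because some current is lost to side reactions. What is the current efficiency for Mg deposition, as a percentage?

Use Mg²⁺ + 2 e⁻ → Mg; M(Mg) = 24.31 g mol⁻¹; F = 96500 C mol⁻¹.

Q = I·t = 30.20 × 110160 = 3327000 C; n(e⁻) = 3327000/96500 = 34.47 mol.
Theoretical n(Mg) = n(e⁻)/2 = 17.24 mol, i.e. m_theo = 17.24 × 24.31 = 419.0 g.
Efficiency = m_actual / m_theo = 406 / 419.0 = 96.9 %.

96.9 %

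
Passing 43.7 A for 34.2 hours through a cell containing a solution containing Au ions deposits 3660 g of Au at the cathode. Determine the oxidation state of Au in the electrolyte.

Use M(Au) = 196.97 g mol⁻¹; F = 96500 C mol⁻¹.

Q = I·t = 43.70 A × 123120 s = 5380000 C, so n(e⁻) = 5380000/96500 = 55.75 mol.
n(Au) deposited = 3660 / 196.97 = 18.58 mol.
Electrons per atom = n(e⁻)/n(Au) = 55.75 / 18.58 = 3.00 ≈ 3, so the ion is Au³⁺.

+3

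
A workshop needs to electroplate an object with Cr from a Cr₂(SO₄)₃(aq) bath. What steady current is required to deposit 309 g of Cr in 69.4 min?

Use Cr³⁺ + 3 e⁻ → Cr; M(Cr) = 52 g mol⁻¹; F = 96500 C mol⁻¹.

n(Cr) = 309 / 52 = 5.942 mol.
n(e⁻) = 3 × 5.942 = 17.83 mol.
Q = n(e⁻)·F = 17.83 × 96500 = 1720000 C.
I = Q/t = 1720000 / 4164.0 s = 413 A.

413 A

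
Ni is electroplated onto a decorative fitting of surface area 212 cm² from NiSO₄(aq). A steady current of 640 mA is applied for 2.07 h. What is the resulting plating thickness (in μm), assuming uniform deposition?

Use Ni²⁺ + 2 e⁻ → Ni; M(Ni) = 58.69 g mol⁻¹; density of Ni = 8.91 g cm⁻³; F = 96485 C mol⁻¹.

7.68 μm

Q = I·t = 0.6400 × 7452.0 = 4769 C; n(e⁻) = 0.04943 mol.
n(Ni) = n(e⁻)/2 = 0.02472 mol, so m = 0.02472 × 58.69 = 1.451 g.
Volume = m/ρ = 1.451 / 8.91 = 0.1628 cm³.
Thickness = V/A = 0.1628 / 212 = 7.68 × 10⁻⁴ cm = 7.68 μm.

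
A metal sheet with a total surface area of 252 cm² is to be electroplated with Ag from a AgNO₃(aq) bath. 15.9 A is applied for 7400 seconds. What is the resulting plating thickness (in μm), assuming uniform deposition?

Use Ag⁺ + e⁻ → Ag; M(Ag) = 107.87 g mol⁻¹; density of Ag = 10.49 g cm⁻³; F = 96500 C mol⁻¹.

Q = I·t = 15.90 × 7400.0 = 117700 C; n(e⁻) = 1.219 mol.
n(Ag) = n(e⁻)/1 = 1.219 mol, so m = 1.219 × 107.87 = 131.5 g.
Volume = m/ρ = 131.5 / 10.49 = 12.54 cm³.
Thickness = V/A = 12.54 / 252 = 0.0498 cm = 498 μm.

498 μm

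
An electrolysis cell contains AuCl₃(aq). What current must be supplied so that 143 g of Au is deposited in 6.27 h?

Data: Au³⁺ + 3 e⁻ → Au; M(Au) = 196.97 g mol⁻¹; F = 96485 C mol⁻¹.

9.31 A

n(Au) = 143 / 196.97 = 0.7260 mol.
n(e⁻) = 3 × 0.7260 = 2.178 mol.
Q = n(e⁻)·F = 2.178 × 96485 = 210100 C.
I = Q/t = 210100 / 22572 s = 9.31 A.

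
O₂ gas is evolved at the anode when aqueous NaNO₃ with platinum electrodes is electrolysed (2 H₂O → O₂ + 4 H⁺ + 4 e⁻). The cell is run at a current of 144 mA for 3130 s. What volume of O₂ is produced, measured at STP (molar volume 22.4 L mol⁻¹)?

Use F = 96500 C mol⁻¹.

0.0262 L

Q = I·t = 0.1440 A × 3130.0 s = 450.7 C.
n(e⁻) = Q/F = 450.7 / 96500 = 0.004671 mol.
4 electrons are transferred per O₂ molecule, so n(O₂) = 0.004671 / 4 = 0.001168 mol.
V = n × V_m = 0.001168 × 22.4 = 0.0262 L.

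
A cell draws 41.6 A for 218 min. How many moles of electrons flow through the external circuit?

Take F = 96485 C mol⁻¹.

Q = I·t = 41.60 A × 13080 s = 544100 C.
n(e⁻) = Q/F = 544100 / 96485 = 5.64 mol.

5.64 mol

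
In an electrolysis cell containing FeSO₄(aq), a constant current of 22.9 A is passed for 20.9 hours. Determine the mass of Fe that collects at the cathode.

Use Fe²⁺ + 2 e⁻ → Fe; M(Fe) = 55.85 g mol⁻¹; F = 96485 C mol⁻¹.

Q = I·t = 22.90 A × 75240 s = 1723000 C.
n(e⁻) = Q/F = 1723000 / 96485 = 17.86 mol.
Fe²⁺ + 2 e⁻ → Fe, so n(Fe) = n(e⁻)/2 = 8.929 mol.
m = n·M = 8.929 × 55.85 = 499 g.

499 g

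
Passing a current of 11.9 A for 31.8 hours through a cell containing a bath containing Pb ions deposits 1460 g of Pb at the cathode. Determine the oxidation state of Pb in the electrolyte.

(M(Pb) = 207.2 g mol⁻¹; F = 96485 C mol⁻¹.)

Q = I·t = 11.90 A × 114480 s = 1362000 C, so n(e⁻) = 1362000/96485 = 14.12 mol.
n(Pb) deposited = 1460 / 207.2 = 7.046 mol.
Electrons per atom = n(e⁻)/n(Pb) = 14.12 / 7.046 = 2.00 ≈ 2, so the ion is Pb²⁺.

+2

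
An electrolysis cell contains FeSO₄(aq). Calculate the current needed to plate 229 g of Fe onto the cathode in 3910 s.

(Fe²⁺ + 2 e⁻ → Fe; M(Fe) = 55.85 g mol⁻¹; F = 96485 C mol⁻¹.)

n(Fe) = 229 / 55.85 = 4.100 mol.
n(e⁻) = 2 × 4.100 = 8.201 mol.
Q = n(e⁻)·F = 8.201 × 96485 = 791200 C.
I = Q/t = 791200 / 3910.0 s = 202 A.

202 A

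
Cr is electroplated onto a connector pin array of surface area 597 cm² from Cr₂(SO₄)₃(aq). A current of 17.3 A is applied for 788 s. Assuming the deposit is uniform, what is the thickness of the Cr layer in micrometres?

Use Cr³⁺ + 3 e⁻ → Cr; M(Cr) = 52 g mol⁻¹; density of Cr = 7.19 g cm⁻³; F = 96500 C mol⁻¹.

5.70 μm

Q = I·t = 17.30 × 788.00 = 13630 C; n(e⁻) = 0.1413 mol.
n(Cr) = n(e⁻)/3 = 0.04709 mol, so m = 0.04709 × 52 = 2.449 g.
Volume = m/ρ = 2.449 / 7.19 = 0.3406 cm³.
Thickness = V/A = 0.3406 / 597 = 5.70 × 10⁻⁴ cm = 5.70 μm.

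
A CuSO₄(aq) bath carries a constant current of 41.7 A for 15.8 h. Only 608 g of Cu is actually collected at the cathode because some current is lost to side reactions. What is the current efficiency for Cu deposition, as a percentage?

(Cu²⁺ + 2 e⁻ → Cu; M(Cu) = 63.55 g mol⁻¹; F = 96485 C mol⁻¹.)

77.8 %

Q = I·t = 41.70 × 56880 = 2372000 C; n(e⁻) = 2372000/96485 = 24.58 mol.
Theoretical n(Cu) = n(e⁻)/2 = 12.29 mol, i.e. m_theo = 12.29 × 63.55 = 781.1 g.
Efficiency = m_actual / m_theo = 608 / 781.1 = 77.8 %.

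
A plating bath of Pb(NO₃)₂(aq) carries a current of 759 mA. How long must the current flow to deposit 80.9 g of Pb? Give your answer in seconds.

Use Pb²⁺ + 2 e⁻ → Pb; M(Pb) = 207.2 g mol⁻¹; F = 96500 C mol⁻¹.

99300 s

n(Pb) = m/M = 80.9 / 207.2 = 0.3904 mol.
Each Pb atom requires 2 electrons, so n(e⁻) = 2 × 0.3904 = 0.7809 mol.
Q = n(e⁻)·F = 0.7809 × 96500 = 75360 C.
t = Q/I = 75360 / 0.7590 A = 99280 s.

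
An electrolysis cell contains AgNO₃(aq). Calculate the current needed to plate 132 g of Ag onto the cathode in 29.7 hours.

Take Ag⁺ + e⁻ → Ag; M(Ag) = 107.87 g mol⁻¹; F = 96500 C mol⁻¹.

1.10 A

n(Ag) = 132 / 107.87 = 1.224 mol.
n(e⁻) = 1 × 1.224 = 1.224 mol.
Q = n(e⁻)·F = 1.224 × 96500 = 118100 C.
I = Q/t = 118100 / 106920 s = 1.10 A.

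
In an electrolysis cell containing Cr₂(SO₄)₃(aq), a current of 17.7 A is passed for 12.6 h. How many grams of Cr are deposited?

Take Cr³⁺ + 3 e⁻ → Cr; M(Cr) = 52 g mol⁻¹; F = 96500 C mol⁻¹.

Q = I·t = 17.70 A × 45360 s = 802900 C.
n(e⁻) = Q/F = 802900 / 96500 = 8.320 mol.
Cr³⁺ + 3 e⁻ → Cr, so n(Cr) = n(e⁻)/3 = 2.773 mol.
m = n·M = 2.773 × 52 = 144 g.

144 g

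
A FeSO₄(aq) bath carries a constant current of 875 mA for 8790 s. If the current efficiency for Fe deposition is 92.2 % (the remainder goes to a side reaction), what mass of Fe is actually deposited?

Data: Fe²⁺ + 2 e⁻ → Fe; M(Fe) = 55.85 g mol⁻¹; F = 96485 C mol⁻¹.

2.05 g

Q = I·t = 0.8750 × 8790.0 = 7691 C.
n(e⁻) = 7691/96485 = 0.07971 mol; theoretically n(Fe) = 0.07971/2 = 0.03986 mol, m_theo = 2.226 g.
At 92.2 % efficiency, m_actual = 0.922 × 2.226 = 2.05 g.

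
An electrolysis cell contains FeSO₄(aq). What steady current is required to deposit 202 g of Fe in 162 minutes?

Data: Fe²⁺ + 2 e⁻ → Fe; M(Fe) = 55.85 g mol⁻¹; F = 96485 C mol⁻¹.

n(Fe) = 202 / 55.85 = 3.617 mol.
n(e⁻) = 2 × 3.617 = 7.234 mol.
Q = n(e⁻)·F = 7.234 × 96485 = 697900 C.
I = Q/t = 697900 / 9720.0 s = 71.8 A.

71.8 A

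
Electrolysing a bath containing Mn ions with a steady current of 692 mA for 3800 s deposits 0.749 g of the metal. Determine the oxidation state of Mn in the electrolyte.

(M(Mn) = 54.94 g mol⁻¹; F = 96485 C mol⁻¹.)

+2

Q = I·t = 0.6920 A × 3800.0 s = 2630 C, so n(e⁻) = 2630/96485 = 0.02725 mol.
n(Mn) deposited = 0.749 / 54.94 = 0.01363 mol.
Electrons per atom = n(e⁻)/n(Mn) = 0.02725 / 0.01363 = 2.00 ≈ 2, so the ion is Mn²⁺.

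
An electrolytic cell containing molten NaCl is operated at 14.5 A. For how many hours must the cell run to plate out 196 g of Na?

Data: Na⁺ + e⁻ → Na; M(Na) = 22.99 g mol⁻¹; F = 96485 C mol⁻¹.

15.8 h

n(Na) = m/M = 196 / 22.99 = 8.525 mol.
Each Na atom requires 1 electron, so n(e⁻) = 1 × 8.525 = 8.525 mol.
Q = n(e⁻)·F = 8.525 × 96485 = 822600 C.
t = Q/I = 822600 / 14.50 A = 56730 s = 15.8 h.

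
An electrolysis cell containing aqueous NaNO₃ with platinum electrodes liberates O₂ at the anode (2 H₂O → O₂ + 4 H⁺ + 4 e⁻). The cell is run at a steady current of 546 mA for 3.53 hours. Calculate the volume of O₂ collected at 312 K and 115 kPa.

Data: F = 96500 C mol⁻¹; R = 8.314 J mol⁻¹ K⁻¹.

Q = I·t = 0.5460 A × 12708 s = 6939 C.
n(e⁻) = Q/F = 6939 / 96500 = 0.07190 mol.
4 electrons are transferred per O₂ molecule, so n(O₂) = 0.07190 / 4 = 0.01798 mol.
V = nRT/P = (0.01798 × 8.314 × 312) / (115 × 10³ Pa) = 4.05 × 10⁻⁴ m³ = 0.405 L.

0.405 L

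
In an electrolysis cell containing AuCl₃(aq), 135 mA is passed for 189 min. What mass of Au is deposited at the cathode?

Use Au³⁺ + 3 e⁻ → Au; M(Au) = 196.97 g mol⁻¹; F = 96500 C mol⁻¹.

1.04 g

Q = I·t = 0.1350 A × 11340 s = 1531 C.
n(e⁻) = Q/F = 1531 / 96500 = 0.01586 mol.
Au³⁺ + 3 e⁻ → Au, so n(Au) = n(e⁻)/3 = 0.005288 mol.
m = n·M = 0.005288 × 196.97 = 1.04 g.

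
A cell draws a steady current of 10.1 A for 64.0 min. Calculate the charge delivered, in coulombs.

38800 C

Q = I·t = 10.10 A × 3840.0 s = 38800 C.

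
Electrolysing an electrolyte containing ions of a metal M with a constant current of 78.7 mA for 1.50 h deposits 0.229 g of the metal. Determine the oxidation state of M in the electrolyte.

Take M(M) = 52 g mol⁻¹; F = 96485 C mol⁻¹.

Q = I·t = 0.07870 A × 5400.0 s = 425.0 C, so n(e⁻) = 425.0/96485 = 0.004405 mol.
n(M) deposited = 0.229 / 52 = 0.004404 mol.
Electrons per atom = n(e⁻)/n(M) = 0.004405 / 0.004404 = 1.00 ≈ 1, so the ion is M⁺.

+1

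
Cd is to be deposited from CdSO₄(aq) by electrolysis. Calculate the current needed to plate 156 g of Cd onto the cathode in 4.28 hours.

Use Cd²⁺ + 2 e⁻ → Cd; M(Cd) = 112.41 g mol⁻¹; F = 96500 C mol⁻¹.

17.4 A

n(Cd) = 156 / 112.41 = 1.388 mol.
n(e⁻) = 2 × 1.388 = 2.776 mol.
Q = n(e⁻)·F = 2.776 × 96500 = 267800 C.
I = Q/t = 267800 / 15408 s = 17.4 A.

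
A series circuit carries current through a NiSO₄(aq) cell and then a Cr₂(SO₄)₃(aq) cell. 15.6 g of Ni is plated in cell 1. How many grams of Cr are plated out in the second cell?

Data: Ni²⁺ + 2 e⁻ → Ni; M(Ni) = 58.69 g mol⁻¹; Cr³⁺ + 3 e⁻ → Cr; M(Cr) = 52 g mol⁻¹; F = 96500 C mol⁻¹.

9.21 g

n(Ni) = 15.6 / 58.69 = 0.2658 mol.
Since Ni²⁺ + 2 e⁻ → Ni, n(e⁻) passed = 2 × 0.2658 = 0.5316 mol.
Cells in series carry the same charge, so the same 0.5316 mol of electrons passes through cell 2.
Cr³⁺ + 3 e⁻ → Cr, so n(Cr) = 0.5316 / 3 = 0.1772 mol.
m(Cr) = 0.1772 × 52 = 9.21 g.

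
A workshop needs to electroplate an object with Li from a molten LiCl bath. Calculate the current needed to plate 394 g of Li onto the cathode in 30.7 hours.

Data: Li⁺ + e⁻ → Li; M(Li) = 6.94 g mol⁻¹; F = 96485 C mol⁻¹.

49.6 A

n(Li) = 394 / 6.94 = 56.77 mol.
n(e⁻) = 1 × 56.77 = 56.77 mol.
Q = n(e⁻)·F = 56.77 × 96485 = 5478000 C.
I = Q/t = 5478000 / 110520 s = 49.6 A.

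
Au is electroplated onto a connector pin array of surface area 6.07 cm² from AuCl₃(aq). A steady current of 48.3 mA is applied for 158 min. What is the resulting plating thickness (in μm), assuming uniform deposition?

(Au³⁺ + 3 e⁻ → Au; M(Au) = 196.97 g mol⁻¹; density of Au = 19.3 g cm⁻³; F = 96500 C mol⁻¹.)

26.6 μm

Q = I·t = 0.04830 × 9480.0 = 457.9 C; n(e⁻) = 0.004745 mol.
n(Au) = n(e⁻)/3 = 0.001582 mol, so m = 0.001582 × 196.97 = 0.3115 g.
Volume = m/ρ = 0.3115 / 19.3 = 0.01614 cm³.
Thickness = V/A = 0.01614 / 6.07 = 0.00266 cm = 26.6 μm.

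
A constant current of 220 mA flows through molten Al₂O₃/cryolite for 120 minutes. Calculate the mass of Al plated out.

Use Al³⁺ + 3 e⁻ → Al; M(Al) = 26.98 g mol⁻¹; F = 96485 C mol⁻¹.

0.148 g

Q = I·t = 0.2200 A × 7200.0 s = 1584 C.
n(e⁻) = Q/F = 1584 / 96485 = 0.01642 mol.
Al³⁺ + 3 e⁻ → Al, so n(Al) = n(e⁻)/3 = 0.005472 mol.
m = n·M = 0.005472 × 26.98 = 0.148 g.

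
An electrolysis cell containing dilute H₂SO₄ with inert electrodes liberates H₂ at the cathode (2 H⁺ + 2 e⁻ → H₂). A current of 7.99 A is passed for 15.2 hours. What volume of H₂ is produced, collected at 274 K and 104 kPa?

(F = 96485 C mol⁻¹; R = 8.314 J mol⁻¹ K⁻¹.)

49.6 L

Q = I·t = 7.990 A × 54720 s = 437200 C.
n(e⁻) = Q/F = 437200 / 96485 = 4.531 mol.
2 electrons are transferred per H₂ molecule, so n(H₂) = 4.531 / 2 = 2.266 mol.
V = nRT/P = (2.266 × 8.314 × 274) / (104 × 10³ Pa) = 0.0496 m³ = 49.6 L.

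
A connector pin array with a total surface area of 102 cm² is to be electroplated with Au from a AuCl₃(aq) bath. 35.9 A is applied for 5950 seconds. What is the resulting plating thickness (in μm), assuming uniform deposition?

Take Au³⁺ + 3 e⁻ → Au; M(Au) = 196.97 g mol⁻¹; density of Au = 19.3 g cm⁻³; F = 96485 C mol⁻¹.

Q = I·t = 35.90 × 5950.0 = 213600 C; n(e⁻) = 2.214 mol.
n(Au) = n(e⁻)/3 = 0.7380 mol, so m = 0.7380 × 196.97 = 145.4 g.
Volume = m/ρ = 145.4 / 19.3 = 7.531 cm³.
Thickness = V/A = 7.531 / 102 = 0.0738 cm = 738 μm.

738 μm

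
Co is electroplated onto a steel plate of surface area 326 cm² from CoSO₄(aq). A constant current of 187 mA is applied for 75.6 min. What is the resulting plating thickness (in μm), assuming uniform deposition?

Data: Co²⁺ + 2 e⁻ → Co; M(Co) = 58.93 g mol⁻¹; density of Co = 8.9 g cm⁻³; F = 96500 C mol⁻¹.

0.893 μm

Q = I·t = 0.1870 × 4536.0 = 848.2 C; n(e⁻) = 0.008790 mol.
n(Co) = n(e⁻)/2 = 0.004395 mol, so m = 0.004395 × 58.93 = 0.2590 g.
Volume = m/ρ = 0.2590 / 8.9 = 0.02910 cm³.
Thickness = V/A = 0.02910 / 326 = 8.93 × 10⁻⁵ cm = 0.893 μm.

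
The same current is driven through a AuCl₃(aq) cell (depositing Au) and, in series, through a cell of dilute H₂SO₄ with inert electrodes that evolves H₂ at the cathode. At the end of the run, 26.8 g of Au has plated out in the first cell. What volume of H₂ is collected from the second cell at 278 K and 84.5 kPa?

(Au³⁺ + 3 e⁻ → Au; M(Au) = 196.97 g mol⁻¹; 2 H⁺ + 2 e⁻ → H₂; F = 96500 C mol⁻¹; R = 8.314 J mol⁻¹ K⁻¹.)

5.58 L

n(Au) = 26.8 / 196.97 = 0.1361 mol, so n(e⁻) = 3 × 0.1361 = 0.4082 mol.
The cells are in series, so the same 0.4082 mol of electrons passes through the second cell.
2 H⁺ + 2 e⁻ → H₂ — 2 mol e⁻ per mol H₂, so n(H₂) = 0.4082/2 = 0.2041 mol.
V = nRT/P = (0.2041 × 8.314 × 278) / (84.5 × 10³) = 0.00558 m³ = 5.58 L.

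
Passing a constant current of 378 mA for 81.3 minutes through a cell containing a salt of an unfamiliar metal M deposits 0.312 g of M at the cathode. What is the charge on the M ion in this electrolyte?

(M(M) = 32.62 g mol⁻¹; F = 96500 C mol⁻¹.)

Q = I·t = 0.3780 A × 4878.0 s = 1844 C, so n(e⁻) = 1844/96500 = 0.01911 mol.
n(M) deposited = 0.312 / 32.62 = 0.009565 mol.
Electrons per atom = n(e⁻)/n(M) = 0.01911 / 0.009565 = 2.00 ≈ 2, so the ion is M²⁺.

+2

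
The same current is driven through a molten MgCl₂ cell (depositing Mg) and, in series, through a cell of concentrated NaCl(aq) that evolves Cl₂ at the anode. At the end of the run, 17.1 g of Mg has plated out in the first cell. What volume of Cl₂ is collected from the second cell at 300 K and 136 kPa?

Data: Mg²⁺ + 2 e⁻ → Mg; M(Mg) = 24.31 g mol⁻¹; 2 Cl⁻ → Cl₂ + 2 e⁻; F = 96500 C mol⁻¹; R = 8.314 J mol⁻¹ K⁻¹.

n(Mg) = 17.1 / 24.31 = 0.7034 mol, so n(e⁻) = 2 × 0.7034 = 1.407 mol.
The cells are in series, so the same 1.407 mol of electrons passes through the second cell.
2 Cl⁻ → Cl₂ + 2 e⁻ — 2 mol e⁻ per mol Cl₂, so n(Cl₂) = 1.407/2 = 0.7034 mol.
V = nRT/P = (0.7034 × 8.314 × 300) / (136 × 10³) = 0.0129 m³ = 12.9 L.

12.9 L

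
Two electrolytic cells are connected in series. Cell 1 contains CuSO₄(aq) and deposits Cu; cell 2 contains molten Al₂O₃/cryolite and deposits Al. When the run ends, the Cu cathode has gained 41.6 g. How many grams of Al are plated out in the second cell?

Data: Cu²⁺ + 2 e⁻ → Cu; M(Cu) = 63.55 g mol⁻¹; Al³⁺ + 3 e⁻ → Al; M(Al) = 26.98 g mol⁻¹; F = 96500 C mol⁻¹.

n(Cu) = 41.6 / 63.55 = 0.6546 mol.
Since Cu²⁺ + 2 e⁻ → Cu, n(e⁻) passed = 2 × 0.6546 = 1.309 mol.
Cells in series carry the same charge, so the same 1.309 mol of electrons passes through cell 2.
Al³⁺ + 3 e⁻ → Al, so n(Al) = 1.309 / 3 = 0.4364 mol.
m(Al) = 0.4364 × 26.98 = 11.8 g.

11.8 g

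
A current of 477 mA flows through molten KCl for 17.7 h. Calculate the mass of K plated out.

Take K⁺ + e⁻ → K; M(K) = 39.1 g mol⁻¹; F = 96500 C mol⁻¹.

Q = I·t = 0.4770 A × 63720 s = 30390 C.
n(e⁻) = Q/F = 30390 / 96500 = 0.3150 mol.
K⁺ + e⁻ → K, so n(K) = n(e⁻)/1 = 0.3150 mol.
m = n·M = 0.3150 × 39.1 = 12.3 g.

12.3 g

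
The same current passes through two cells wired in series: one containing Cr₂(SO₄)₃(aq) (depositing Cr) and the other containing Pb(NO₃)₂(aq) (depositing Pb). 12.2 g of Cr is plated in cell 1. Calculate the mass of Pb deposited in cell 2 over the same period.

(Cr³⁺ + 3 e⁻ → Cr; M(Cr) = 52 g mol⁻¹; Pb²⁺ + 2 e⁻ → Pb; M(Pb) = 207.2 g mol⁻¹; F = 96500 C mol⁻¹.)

72.9 g

n(Cr) = 12.2 / 52 = 0.2346 mol.
Since Cr³⁺ + 3 e⁻ → Cr, n(e⁻) passed = 3 × 0.2346 = 0.7038 mol.
Cells in series carry the same charge, so the same 0.7038 mol of electrons passes through cell 2.
Pb²⁺ + 2 e⁻ → Pb, so n(Pb) = 0.7038 / 2 = 0.3519 mol.
m(Pb) = 0.3519 × 207.2 = 72.9 g.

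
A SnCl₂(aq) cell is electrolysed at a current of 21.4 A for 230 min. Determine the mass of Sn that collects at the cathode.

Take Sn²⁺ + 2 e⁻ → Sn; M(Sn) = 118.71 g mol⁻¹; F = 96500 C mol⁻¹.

Q = I·t = 21.40 A × 13800 s = 295300 C.
n(e⁻) = Q/F = 295300 / 96500 = 3.060 mol.
Sn²⁺ + 2 e⁻ → Sn, so n(Sn) = n(e⁻)/2 = 1.530 mol.
m = n·M = 1.530 × 118.71 = 182 g.

182 g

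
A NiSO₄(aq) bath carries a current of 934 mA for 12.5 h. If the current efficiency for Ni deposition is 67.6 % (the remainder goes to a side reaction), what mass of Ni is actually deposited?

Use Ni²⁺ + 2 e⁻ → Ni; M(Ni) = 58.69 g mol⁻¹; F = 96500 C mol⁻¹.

Q = I·t = 0.9340 × 45000 = 42030 C.
n(e⁻) = 42030/96500 = 0.4355 mol; theoretically n(Ni) = 0.4355/2 = 0.2178 mol, m_theo = 12.78 g.
At 67.6 % efficiency, m_actual = 0.676 × 12.78 = 8.64 g.

8.64 g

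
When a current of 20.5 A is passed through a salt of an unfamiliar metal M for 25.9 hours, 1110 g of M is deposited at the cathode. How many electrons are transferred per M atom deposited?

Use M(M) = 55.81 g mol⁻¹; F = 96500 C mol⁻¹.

Q = I·t = 20.50 A × 93240 s = 1911000 C, so n(e⁻) = 1911000/96500 = 19.81 mol.
n(M) deposited = 1110 / 55.81 = 19.89 mol.
Electrons per atom = n(e⁻)/n(M) = 19.81 / 19.89 = 0.996 ≈ 1, so the ion is M⁺.

1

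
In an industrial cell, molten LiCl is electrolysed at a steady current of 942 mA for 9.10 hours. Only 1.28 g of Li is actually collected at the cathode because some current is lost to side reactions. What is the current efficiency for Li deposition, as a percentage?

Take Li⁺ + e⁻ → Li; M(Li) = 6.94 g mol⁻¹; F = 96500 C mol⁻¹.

57.7 %

Q = I·t = 0.9420 × 32760 = 30860 C; n(e⁻) = 30860/96500 = 0.3198 mol.
Theoretical n(Li) = n(e⁻)/1 = 0.3198 mol, i.e. m_theo = 0.3198 × 6.94 = 2.219 g.
Efficiency = m_actual / m_theo = 1.28 / 2.219 = 57.7 %.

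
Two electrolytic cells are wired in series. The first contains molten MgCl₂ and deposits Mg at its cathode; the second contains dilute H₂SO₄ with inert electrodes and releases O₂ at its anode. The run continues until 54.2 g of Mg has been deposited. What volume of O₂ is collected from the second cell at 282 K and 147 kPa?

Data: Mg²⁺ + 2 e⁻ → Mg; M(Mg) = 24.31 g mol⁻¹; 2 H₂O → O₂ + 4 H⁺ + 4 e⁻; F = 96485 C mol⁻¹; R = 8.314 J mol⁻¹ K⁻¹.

n(Mg) = 54.2 / 24.31 = 2.230 mol, so n(e⁻) = 2 × 2.230 = 4.459 mol.
The cells are in series, so the same 4.459 mol of electrons passes through the second cell.
2 H₂O → O₂ + 4 H⁺ + 4 e⁻ — 4 mol e⁻ per mol O₂, so n(O₂) = 4.459/4 = 1.115 mol.
V = nRT/P = (1.115 × 8.314 × 282) / (147 × 10³) = 0.0178 m³ = 17.8 L.

17.8 L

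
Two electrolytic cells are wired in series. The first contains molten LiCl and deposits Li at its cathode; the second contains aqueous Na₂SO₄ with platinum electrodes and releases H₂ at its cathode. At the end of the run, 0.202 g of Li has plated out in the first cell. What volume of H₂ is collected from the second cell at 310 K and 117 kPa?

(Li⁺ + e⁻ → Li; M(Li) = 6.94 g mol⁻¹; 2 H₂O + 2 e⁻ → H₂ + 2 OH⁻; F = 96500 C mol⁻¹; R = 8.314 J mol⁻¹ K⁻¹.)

n(Li) = 0.202 / 6.94 = 0.02911 mol, so n(e⁻) = 1 × 0.02911 = 0.02911 mol.
The cells are in series, so the same 0.02911 mol of electrons passes through the second cell.
2 H₂O + 2 e⁻ → H₂ + 2 OH⁻ — 2 mol e⁻ per mol H₂, so n(H₂) = 0.02911/2 = 0.01455 mol.
V = nRT/P = (0.01455 × 8.314 × 310) / (117 × 10³) = 3.21 × 10⁻⁴ m³ = 0.321 L.

0.321 L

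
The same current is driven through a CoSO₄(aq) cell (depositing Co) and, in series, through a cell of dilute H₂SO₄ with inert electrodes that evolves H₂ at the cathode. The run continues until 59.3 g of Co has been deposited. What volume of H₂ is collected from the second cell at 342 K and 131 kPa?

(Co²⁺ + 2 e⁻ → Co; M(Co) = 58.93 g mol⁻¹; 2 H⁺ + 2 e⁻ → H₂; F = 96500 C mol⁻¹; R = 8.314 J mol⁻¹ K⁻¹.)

21.8 L

n(Co) = 59.3 / 58.93 = 1.006 mol, so n(e⁻) = 2 × 1.006 = 2.013 mol.
The cells are in series, so the same 2.013 mol of electrons passes through the second cell.
2 H⁺ + 2 e⁻ → H₂ — 2 mol e⁻ per mol H₂, so n(H₂) = 2.013/2 = 1.006 mol.
V = nRT/P = (1.006 × 8.314 × 342) / (131 × 10³) = 0.0218 m³ = 21.8 L.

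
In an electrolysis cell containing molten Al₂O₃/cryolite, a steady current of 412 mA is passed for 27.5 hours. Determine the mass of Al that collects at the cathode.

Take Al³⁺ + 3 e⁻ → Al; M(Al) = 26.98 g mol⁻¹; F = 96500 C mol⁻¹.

Q = I·t = 0.4120 A × 99000 s = 40790 C.
n(e⁻) = Q/F = 40790 / 96500 = 0.4227 mol.
Al³⁺ + 3 e⁻ → Al, so n(Al) = n(e⁻)/3 = 0.1409 mol.
m = n·M = 0.1409 × 26.98 = 3.80 g.

3.80 g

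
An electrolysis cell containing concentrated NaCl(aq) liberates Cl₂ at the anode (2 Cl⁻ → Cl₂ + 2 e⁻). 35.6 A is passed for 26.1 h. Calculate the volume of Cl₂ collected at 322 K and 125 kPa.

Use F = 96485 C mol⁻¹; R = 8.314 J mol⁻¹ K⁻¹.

371 L

Q = I·t = 35.60 A × 93960 s = 3345000 C.
n(e⁻) = Q/F = 3345000 / 96485 = 34.67 mol.
2 electrons are transferred per Cl₂ molecule, so n(Cl₂) = 34.67 / 2 = 17.33 mol.
V = nRT/P = (17.33 × 8.314 × 322) / (125 × 10³ Pa) = 0.371 m³ = 371 L.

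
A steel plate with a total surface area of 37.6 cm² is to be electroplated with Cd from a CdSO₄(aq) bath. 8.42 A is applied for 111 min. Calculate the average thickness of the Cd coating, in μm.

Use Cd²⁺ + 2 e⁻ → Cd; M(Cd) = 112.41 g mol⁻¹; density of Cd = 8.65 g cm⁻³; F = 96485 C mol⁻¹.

1000 μm

Q = I·t = 8.420 × 6660.0 = 56080 C; n(e⁻) = 0.5812 mol.
n(Cd) = n(e⁻)/2 = 0.2906 mol, so m = 0.2906 × 112.41 = 32.67 g.
Volume = m/ρ = 32.67 / 8.65 = 3.776 cm³.
Thickness = V/A = 3.776 / 37.6 = 0.100 cm = 1000 μm.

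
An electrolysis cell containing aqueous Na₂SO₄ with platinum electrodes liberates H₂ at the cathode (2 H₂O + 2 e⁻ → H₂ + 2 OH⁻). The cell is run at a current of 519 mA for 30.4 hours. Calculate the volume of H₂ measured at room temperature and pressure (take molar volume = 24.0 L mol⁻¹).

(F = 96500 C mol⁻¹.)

7.06 L

Q = I·t = 0.5190 A × 109440 s = 56800 C.
n(e⁻) = Q/F = 56800 / 96500 = 0.5886 mol.
2 electrons are transferred per H₂ molecule, so n(H₂) = 0.5886 / 2 = 0.2943 mol.
V = n × V_m = 0.2943 × 24.0 = 7.06 L.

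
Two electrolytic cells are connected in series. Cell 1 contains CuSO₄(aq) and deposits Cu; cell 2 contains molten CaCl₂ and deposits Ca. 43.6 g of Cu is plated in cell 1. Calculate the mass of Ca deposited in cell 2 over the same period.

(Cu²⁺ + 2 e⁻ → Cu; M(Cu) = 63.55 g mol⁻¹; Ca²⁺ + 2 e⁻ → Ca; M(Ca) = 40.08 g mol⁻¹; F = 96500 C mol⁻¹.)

27.5 g

n(Cu) = 43.6 / 63.55 = 0.6861 mol.
Since Cu²⁺ + 2 e⁻ → Cu, n(e⁻) passed = 2 × 0.6861 = 1.372 mol.
Cells in series carry the same charge, so the same 1.372 mol of electrons passes through cell 2.
Ca²⁺ + 2 e⁻ → Ca, so n(Ca) = 1.372 / 2 = 0.6861 mol.
m(Ca) = 0.6861 × 40.08 = 27.5 g.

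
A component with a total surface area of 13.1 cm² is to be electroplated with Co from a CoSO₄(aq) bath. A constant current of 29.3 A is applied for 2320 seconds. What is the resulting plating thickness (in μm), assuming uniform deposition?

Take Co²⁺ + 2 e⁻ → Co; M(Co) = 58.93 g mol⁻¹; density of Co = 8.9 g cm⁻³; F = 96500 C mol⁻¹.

1780 μm

Q = I·t = 29.30 × 2320.0 = 67980 C; n(e⁻) = 0.7044 mol.
n(Co) = n(e⁻)/2 = 0.3522 mol, so m = 0.3522 × 58.93 = 20.76 g.
Volume = m/ρ = 20.76 / 8.9 = 2.332 cm³.
Thickness = V/A = 2.332 / 13.1 = 0.178 cm = 1780 μm.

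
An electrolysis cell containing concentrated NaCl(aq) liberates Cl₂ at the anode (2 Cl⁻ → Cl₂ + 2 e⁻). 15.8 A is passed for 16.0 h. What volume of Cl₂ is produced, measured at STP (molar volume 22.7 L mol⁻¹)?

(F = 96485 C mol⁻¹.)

107 L

Q = I·t = 15.80 A × 57600 s = 910100 C.
n(e⁻) = Q/F = 910100 / 96485 = 9.432 mol.
2 electrons are transferred per Cl₂ molecule, so n(Cl₂) = 9.432 / 2 = 4.716 mol.
V = n × V_m = 4.716 × 22.7 = 107 L.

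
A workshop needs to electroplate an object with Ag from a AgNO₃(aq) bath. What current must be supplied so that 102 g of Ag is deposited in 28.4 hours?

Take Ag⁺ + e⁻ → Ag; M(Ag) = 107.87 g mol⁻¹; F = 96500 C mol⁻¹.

0.892 A

n(Ag) = 102 / 107.87 = 0.9456 mol.
n(e⁻) = 1 × 0.9456 = 0.9456 mol.
Q = n(e⁻)·F = 0.9456 × 96500 = 91250 C.
I = Q/t = 91250 / 102240 s = 0.892 A.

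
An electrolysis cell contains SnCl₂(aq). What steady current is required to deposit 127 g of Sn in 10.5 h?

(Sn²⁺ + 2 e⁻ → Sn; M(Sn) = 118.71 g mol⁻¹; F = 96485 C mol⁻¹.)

n(Sn) = 127 / 118.71 = 1.070 mol.
n(e⁻) = 2 × 1.070 = 2.140 mol.
Q = n(e⁻)·F = 2.140 × 96485 = 206400 C.
I = Q/t = 206400 / 37800 s = 5.46 A.

5.46 A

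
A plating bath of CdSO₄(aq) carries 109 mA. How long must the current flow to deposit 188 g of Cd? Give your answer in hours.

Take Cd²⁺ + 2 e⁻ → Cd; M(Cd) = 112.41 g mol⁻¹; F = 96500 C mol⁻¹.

n(Cd) = m/M = 188 / 112.41 = 1.672 mol.
Each Cd atom requires 2 electrons, so n(e⁻) = 2 × 1.672 = 3.345 mol.
Q = n(e⁻)·F = 3.345 × 96500 = 322800 C.
t = Q/I = 322800 / 0.1090 A = 2961000 s = 823 h.

823 h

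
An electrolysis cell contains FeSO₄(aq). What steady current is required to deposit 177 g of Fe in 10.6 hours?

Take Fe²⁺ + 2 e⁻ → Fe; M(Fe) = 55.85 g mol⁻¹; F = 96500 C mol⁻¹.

n(Fe) = 177 / 55.85 = 3.169 mol.
n(e⁻) = 2 × 3.169 = 6.338 mol.
Q = n(e⁻)·F = 6.338 × 96500 = 611700 C.
I = Q/t = 611700 / 38160 s = 16.0 A.

16.0 A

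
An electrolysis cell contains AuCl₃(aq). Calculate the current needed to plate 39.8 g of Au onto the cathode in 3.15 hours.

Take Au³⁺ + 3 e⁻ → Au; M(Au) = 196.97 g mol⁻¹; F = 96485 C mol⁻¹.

n(Au) = 39.8 / 196.97 = 0.2021 mol.
n(e⁻) = 3 × 0.2021 = 0.6062 mol.
Q = n(e⁻)·F = 0.6062 × 96485 = 58490 C.
I = Q/t = 58490 / 11340 s = 5.16 A.

5.16 A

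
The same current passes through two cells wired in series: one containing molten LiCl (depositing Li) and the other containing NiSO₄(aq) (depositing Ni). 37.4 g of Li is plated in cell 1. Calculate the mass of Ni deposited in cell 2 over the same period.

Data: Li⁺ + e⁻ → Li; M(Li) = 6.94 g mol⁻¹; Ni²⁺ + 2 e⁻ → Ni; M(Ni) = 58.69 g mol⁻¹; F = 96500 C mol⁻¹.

n(Li) = 37.4 / 6.94 = 5.389 mol.
Since Li⁺ + e⁻ → Li, n(e⁻) passed = 1 × 5.389 = 5.389 mol.
Cells in series carry the same charge, so the same 5.389 mol of electrons passes through cell 2.
Ni²⁺ + 2 e⁻ → Ni, so n(Ni) = 5.389 / 2 = 2.695 mol.
m(Ni) = 2.695 × 58.69 = 158 g.

158 g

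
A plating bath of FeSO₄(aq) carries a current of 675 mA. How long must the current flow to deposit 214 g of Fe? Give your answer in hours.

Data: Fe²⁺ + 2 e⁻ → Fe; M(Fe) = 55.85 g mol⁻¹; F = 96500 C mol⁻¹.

304 h

n(Fe) = m/M = 214 / 55.85 = 3.832 mol.
Each Fe atom requires 2 electrons, so n(e⁻) = 2 × 3.832 = 7.663 mol.
Q = n(e⁻)·F = 7.663 × 96500 = 739500 C.
t = Q/I = 739500 / 0.6750 A = 1096000 s = 304 h.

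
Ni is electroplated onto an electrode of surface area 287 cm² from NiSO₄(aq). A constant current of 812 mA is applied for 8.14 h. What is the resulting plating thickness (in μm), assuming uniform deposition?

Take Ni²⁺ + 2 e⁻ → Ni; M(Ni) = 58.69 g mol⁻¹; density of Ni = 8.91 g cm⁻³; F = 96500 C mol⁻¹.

28.3 μm

Q = I·t = 0.8120 × 29304 = 23790 C; n(e⁻) = 0.2466 mol.
n(Ni) = n(e⁻)/2 = 0.1233 mol, so m = 0.1233 × 58.69 = 7.236 g.
Volume = m/ρ = 7.236 / 8.91 = 0.8121 cm³.
Thickness = V/A = 0.8121 / 287 = 0.00283 cm = 28.3 μm.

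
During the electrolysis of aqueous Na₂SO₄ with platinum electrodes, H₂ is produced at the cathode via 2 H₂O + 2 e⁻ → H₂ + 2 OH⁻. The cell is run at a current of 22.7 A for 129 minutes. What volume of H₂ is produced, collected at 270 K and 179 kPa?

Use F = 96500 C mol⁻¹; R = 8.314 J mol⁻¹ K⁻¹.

Q = I·t = 22.70 A × 7740.0 s = 175700 C.
n(e⁻) = Q/F = 175700 / 96500 = 1.821 mol.
2 electrons are transferred per H₂ molecule, so n(H₂) = 1.821 / 2 = 0.9104 mol.
V = nRT/P = (0.9104 × 8.314 × 270) / (179 × 10³ Pa) = 0.0114 m³ = 11.4 L.

11.4 L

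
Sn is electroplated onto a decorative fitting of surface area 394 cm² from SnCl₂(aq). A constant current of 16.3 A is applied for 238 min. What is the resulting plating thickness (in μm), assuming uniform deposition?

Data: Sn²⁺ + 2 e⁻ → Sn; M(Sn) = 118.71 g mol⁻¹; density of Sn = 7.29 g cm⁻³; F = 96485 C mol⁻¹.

499 μm

Q = I·t = 16.30 × 14280 = 232800 C; n(e⁻) = 2.412 mol.
n(Sn) = n(e⁻)/2 = 1.206 mol, so m = 1.206 × 118.71 = 143.2 g.
Volume = m/ρ = 143.2 / 7.29 = 19.64 cm³.
Thickness = V/A = 19.64 / 394 = 0.0499 cm = 499 μm.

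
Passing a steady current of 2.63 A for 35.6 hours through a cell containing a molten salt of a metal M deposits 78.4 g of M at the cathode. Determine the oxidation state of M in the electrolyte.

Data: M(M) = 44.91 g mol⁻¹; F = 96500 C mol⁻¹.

+2

Q = I·t = 2.630 A × 128160 s = 337100 C, so n(e⁻) = 337100/96500 = 3.493 mol.
n(M) deposited = 78.4 / 44.91 = 1.746 mol.
Electrons per atom = n(e⁻)/n(M) = 3.493 / 1.746 = 2.00 ≈ 2, so the ion is M²⁺.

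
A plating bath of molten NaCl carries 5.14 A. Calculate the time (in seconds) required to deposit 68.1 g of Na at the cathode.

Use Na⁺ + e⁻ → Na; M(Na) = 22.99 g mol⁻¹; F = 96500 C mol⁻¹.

55600 s

n(Na) = m/M = 68.1 / 22.99 = 2.962 mol.
Each Na atom requires 1 electron, so n(e⁻) = 1 × 2.962 = 2.962 mol.
Q = n(e⁻)·F = 2.962 × 96500 = 285800 C.
t = Q/I = 285800 / 5.140 A = 55610 s.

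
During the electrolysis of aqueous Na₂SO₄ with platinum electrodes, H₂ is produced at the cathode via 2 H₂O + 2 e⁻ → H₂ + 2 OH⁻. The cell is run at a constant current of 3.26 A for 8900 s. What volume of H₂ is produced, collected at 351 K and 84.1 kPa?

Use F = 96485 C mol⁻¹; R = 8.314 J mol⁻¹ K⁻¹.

Q = I·t = 3.260 A × 8900.0 s = 29010 C.
n(e⁻) = Q/F = 29010 / 96485 = 0.3007 mol.
2 electrons are transferred per H₂ molecule, so n(H₂) = 0.3007 / 2 = 0.1504 mol.
V = nRT/P = (0.1504 × 8.314 × 351) / (84.1 × 10³ Pa) = 0.00522 m³ = 5.22 L.

5.22 L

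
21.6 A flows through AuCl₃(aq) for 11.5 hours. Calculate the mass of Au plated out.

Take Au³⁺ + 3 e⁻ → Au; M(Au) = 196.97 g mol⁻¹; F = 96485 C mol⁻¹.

609 g

Q = I·t = 21.60 A × 41400 s = 894200 C.
n(e⁻) = Q/F = 894200 / 96485 = 9.268 mol.
Au³⁺ + 3 e⁻ → Au, so n(Au) = n(e⁻)/3 = 3.089 mol.
m = n·M = 3.089 × 196.97 = 609 g.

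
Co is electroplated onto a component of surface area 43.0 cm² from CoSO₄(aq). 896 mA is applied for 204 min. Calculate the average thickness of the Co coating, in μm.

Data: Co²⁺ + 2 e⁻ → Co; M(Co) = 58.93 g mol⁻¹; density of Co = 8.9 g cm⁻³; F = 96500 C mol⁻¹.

87.5 μm

Q = I·t = 0.8960 × 12240 = 10970 C; n(e⁻) = 0.1136 mol.
n(Co) = n(e⁻)/2 = 0.05682 mol, so m = 0.05682 × 58.93 = 3.349 g.
Volume = m/ρ = 3.349 / 8.9 = 0.3763 cm³.
Thickness = V/A = 0.3763 / 43.0 = 0.00875 cm = 87.5 μm.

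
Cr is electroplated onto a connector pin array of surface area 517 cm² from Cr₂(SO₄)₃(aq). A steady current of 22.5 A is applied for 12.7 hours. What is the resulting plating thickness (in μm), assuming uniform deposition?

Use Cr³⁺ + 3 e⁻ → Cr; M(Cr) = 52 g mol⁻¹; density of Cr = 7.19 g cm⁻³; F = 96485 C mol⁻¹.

Q = I·t = 22.50 × 45720 = 1029000 C; n(e⁻) = 10.66 mol.
n(Cr) = n(e⁻)/3 = 3.554 mol, so m = 3.554 × 52 = 184.8 g.
Volume = m/ρ = 184.8 / 7.19 = 25.70 cm³.
Thickness = V/A = 25.70 / 517 = 0.0497 cm = 497 μm.

497 μm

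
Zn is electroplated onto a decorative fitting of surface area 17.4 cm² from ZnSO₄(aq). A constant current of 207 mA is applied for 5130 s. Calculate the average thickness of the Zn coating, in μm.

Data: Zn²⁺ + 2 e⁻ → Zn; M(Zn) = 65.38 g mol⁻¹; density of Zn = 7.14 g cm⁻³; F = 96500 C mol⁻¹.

Q = I·t = 0.2070 × 5130.0 = 1062 C; n(e⁻) = 0.01100 mol.
n(Zn) = n(e⁻)/2 = 0.005502 mol, so m = 0.005502 × 65.38 = 0.3597 g.
Volume = m/ρ = 0.3597 / 7.14 = 0.05038 cm³.
Thickness = V/A = 0.05038 / 17.4 = 0.00290 cm = 29.0 μm.

29.0 μm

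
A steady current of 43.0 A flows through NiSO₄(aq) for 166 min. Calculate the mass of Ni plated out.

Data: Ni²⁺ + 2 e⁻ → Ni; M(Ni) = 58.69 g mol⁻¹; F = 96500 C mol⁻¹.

130 g

Q = I·t = 43.00 A × 9960.0 s = 428300 C.
n(e⁻) = Q/F = 428300 / 96500 = 4.438 mol.
Ni²⁺ + 2 e⁻ → Ni, so n(Ni) = n(e⁻)/2 = 2.219 mol.
m = n·M = 2.219 × 58.69 = 130 g.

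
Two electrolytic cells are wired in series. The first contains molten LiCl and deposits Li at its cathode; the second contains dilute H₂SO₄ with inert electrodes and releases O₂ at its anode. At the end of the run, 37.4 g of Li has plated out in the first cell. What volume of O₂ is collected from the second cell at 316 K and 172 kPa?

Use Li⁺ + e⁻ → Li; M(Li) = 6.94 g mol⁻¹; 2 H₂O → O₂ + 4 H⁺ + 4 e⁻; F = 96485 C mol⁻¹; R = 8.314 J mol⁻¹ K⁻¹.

n(Li) = 37.4 / 6.94 = 5.389 mol, so n(e⁻) = 1 × 5.389 = 5.389 mol.
The cells are in series, so the same 5.389 mol of electrons passes through the second cell.
2 H₂O → O₂ + 4 H⁺ + 4 e⁻ — 4 mol e⁻ per mol O₂, so n(O₂) = 5.389/4 = 1.347 mol.
V = nRT/P = (1.347 × 8.314 × 316) / (172 × 10³) = 0.0206 m³ = 20.6 L.

20.6 L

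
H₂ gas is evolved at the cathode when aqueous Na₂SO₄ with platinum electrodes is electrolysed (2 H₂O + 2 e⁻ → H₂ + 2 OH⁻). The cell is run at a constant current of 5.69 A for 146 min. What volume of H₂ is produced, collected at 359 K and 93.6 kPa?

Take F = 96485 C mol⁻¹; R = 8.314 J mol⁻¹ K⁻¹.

8.24 L

Q = I·t = 5.690 A × 8760.0 s = 49840 C.
n(e⁻) = Q/F = 49840 / 96485 = 0.5166 mol.
2 electrons are transferred per H₂ molecule, so n(H₂) = 0.5166 / 2 = 0.2583 mol.
V = nRT/P = (0.2583 × 8.314 × 359) / (93.6 × 10³ Pa) = 0.00824 m³ = 8.24 L.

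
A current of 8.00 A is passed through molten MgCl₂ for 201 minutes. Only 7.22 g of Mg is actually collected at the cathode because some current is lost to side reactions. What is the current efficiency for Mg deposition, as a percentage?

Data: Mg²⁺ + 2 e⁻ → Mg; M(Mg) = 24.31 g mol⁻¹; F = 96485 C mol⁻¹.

59.4 %

Q = I·t = 8.000 × 12060 = 96480 C; n(e⁻) = 96480/96485 = 0.9999 mol.
Theoretical n(Mg) = n(e⁻)/2 = 0.5000 mol, i.e. m_theo = 0.5000 × 24.31 = 12.15 g.
Efficiency = m_actual / m_theo = 7.22 / 12.15 = 59.4 %.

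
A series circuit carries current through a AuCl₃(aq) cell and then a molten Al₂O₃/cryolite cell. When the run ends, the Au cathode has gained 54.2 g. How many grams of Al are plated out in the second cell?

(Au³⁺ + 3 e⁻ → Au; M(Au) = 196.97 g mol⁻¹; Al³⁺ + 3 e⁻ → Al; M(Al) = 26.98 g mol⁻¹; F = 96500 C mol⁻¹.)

n(Au) = 54.2 / 196.97 = 0.2752 mol.
Since Au³⁺ + 3 e⁻ → Au, n(e⁻) passed = 3 × 0.2752 = 0.8255 mol.
Cells in series carry the same charge, so the same 0.8255 mol of electrons passes through cell 2.
Al³⁺ + 3 e⁻ → Al, so n(Al) = 0.8255 / 3 = 0.2752 mol.
m(Al) = 0.2752 × 26.98 = 7.42 g.

7.42 g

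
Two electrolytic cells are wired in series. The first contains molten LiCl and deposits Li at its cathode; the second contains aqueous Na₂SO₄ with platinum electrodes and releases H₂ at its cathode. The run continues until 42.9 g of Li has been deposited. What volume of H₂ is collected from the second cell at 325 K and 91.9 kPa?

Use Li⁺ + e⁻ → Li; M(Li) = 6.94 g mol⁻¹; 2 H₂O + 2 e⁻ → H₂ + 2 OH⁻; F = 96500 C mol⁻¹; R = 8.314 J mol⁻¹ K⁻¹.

n(Li) = 42.9 / 6.94 = 6.182 mol, so n(e⁻) = 1 × 6.182 = 6.182 mol.
The cells are in series, so the same 6.182 mol of electrons passes through the second cell.
2 H₂O + 2 e⁻ → H₂ + 2 OH⁻ — 2 mol e⁻ per mol H₂, so n(H₂) = 6.182/2 = 3.091 mol.
V = nRT/P = (3.091 × 8.314 × 325) / (91.9 × 10³) = 0.0909 m³ = 90.9 L.

90.9 L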